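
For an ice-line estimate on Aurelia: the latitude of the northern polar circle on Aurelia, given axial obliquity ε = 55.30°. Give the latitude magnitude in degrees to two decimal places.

34.70°

The polar circle is the lowest latitude that experiences at least one full rotation of continuous daylight at the northern-summer solstice; it lies at |ϕ| = 90° − ε = 90° − 55.30° = 34.70°.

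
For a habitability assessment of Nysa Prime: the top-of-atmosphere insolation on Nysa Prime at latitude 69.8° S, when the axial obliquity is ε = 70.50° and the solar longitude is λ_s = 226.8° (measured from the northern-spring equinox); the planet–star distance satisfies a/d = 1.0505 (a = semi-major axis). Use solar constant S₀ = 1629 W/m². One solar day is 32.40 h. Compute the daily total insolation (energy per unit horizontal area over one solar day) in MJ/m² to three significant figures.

135 MJ/m²

Solar declination: sin δ = sin ε · sin λ_s = sin 70.50° × sin 226.8° = -0.68716, so δ = -43.405°.
cos H₀ = −tan(-69.8°) tan(-43.405°) = -2.5707 ≤ −1 ⇒ polar day, H₀ = π.
Bracket: H₀ sin φ sin δ + cos φ cos δ sin H₀ = 3.1416×-0.93849×-0.68716 + 0.34530×0.72651×0.00000 = 2.025995 + 0.000000 = 2.025995.
Inverse-square distance factor (a/d)² = 1.0505² = 1.103550.
Q̄ = (S₀/π) × 1.103550 × [bracket] = (1629/π) × 1.103550 × 2.025995 = 1159.3 W/m².
Daily total = Q̄ × 32.40 h × 3600 s/h = 1159.3 × 32.40 × 3600 / 10⁶ = 135.2 MJ/m².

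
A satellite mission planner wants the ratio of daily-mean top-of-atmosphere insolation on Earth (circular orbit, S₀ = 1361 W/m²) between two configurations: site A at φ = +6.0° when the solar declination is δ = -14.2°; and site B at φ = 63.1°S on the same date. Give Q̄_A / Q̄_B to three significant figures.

Q̄_A / Q̄_B ≈ 1.10

— Configuration A (φ=+6.0°):
cos H₀ = −tan(+6.0°) tan(-14.200°) = 0.0266, H₀ = 1.5442 rad.
Bracket: H₀ sin φ sin δ + cos φ cos δ sin H₀ = 1.5442×0.10453×-0.24531 + 0.99452×0.96945×0.99965 = -0.039597 + 0.963800 = 0.924203.
Q̄ = (S₀/π) × [bracket] = (1361/π) × 0.924203 = 400.38 W/m².
— Configuration B (φ=-63.1°):
cos H₀ = −tan(-63.1°) tan(-14.200°) = -0.4988, H₀ = 2.0930 rad.
Bracket: H₀ sin φ sin δ + cos φ cos δ sin H₀ = 2.0930×-0.89180×-0.24531 + 0.45243×0.96945×0.86674 = 0.457880 + 0.380159 = 0.838039.
Q̄ = (S₀/π) × [bracket] = (1361/π) × 0.838039 = 363.06 W/m².
Ratio Q̄_A / Q̄_B = 400.38 / 363.06 = 1.103.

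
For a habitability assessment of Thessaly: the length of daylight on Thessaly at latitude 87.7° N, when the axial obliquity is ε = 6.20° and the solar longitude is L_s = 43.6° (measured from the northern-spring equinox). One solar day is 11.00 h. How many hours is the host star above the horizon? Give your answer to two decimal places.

Solar declination: sin δ = sin ε · sin L_s = sin 6.20° × sin 43.6° = 0.07448, so δ = +4.271°.
Sunrise equation: cos h₀ = −tan ϕ · tan δ = -1.8595 ≤ −1, so the host star never sets (polar day) and h₀ = π.
Daylight = 2h₀/(2π) × 11.00 h = (3.1416/π) × 11.00 = 11.00 h.

11.00 h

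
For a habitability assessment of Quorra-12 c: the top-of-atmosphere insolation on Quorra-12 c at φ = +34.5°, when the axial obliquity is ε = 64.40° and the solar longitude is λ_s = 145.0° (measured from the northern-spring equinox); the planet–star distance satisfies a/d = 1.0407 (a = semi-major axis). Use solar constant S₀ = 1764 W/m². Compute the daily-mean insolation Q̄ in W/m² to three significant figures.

Solar declination: sin δ = sin ε · sin λ_s = sin 64.40° × sin 145.0° = 0.51727, so δ = +31.149°.
cos H₀ = −tan(+34.5°) tan(+31.149°) = -0.4154, H₀ = 1.9992 rad.
Bracket: H₀ sin φ sin δ + cos φ cos δ sin H₀ = 1.9992×0.56641×0.51727 + 0.82413×0.85582×0.90964 = 0.585739 + 0.641575 = 1.227314.
Inverse-square distance factor (a/d)² = 1.0407² = 1.083056.
Q̄ = (S₀/π) × 1.083056 × [bracket] = (1764/π) × 1.083056 × 1.227314 = 746.4 W/m².

Q̄ ≈ 746 W/m²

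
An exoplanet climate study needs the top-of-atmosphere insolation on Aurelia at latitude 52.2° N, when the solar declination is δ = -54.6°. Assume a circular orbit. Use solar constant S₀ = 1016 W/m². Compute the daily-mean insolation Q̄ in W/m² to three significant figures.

Q̄ ≈ 0.00 W/m²

cos H₀ = −tan(+52.2°) tan(-54.600°) = 1.8141 ≥ 1 ⇒ polar night, H₀ = 0 and Q̄ = 0.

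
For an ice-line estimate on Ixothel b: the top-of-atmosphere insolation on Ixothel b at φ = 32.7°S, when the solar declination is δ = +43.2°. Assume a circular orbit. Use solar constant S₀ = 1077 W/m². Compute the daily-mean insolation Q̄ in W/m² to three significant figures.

Q̄ ≈ 50.7 W/m²

cos H₀ = −tan(-32.7°) tan(+43.200°) = 0.6029, H₀ = 0.9237 rad.
Bracket: H₀ sin φ sin δ + cos φ cos δ sin H₀ = 0.9237×-0.54024×0.68455 + 0.84151×0.72897×0.79784 = -0.341604 + 0.489423 = 0.147819.
Q̄ = (S₀/π) × [bracket] = (1077/π) × 0.147819 = 50.68 W/m².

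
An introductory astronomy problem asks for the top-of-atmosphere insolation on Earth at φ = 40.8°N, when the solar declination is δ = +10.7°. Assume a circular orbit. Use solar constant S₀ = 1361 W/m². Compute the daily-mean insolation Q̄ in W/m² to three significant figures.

Q̄ ≈ 409 W/m²

cos H₀ = −tan(+40.8°) tan(+10.700°) = -0.1631, H₀ = 1.7346 rad.
Bracket: H₀ sin φ sin δ + cos φ cos δ sin H₀ = 1.7346×0.65342×0.18567 + 0.75700×0.98261×0.98661 = 0.210443 + 0.733876 = 0.944319.
Q̄ = (S₀/π) × [bracket] = (1361/π) × 0.944319 = 409.1 W/m².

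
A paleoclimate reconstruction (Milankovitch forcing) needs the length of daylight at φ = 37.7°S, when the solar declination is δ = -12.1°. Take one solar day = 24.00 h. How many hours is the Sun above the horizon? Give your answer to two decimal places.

cos H₀ = −tan φ · tan δ = −tan(-37.7°) × tan(-12.100°) = -0.1657, so H₀ = 1.7373 rad = 99.54°.
Daylight = 2H₀/(2π) × 24.00 h = (1.7373/π) × 24.00 = 13.27 h.

13.27 h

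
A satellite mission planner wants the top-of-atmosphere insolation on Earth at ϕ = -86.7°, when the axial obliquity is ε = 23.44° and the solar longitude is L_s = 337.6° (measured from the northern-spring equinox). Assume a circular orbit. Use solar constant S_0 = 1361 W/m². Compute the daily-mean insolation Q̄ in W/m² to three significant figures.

Solar declination: sin δ = sin ε · sin L_s = sin 23.44° × sin 337.6° = -0.15159, so δ = -8.719°.
cos h₀ = −tan(-86.7°) tan(-8.719°) = -2.6597 ≤ −1 ⇒ polar day, h₀ = π.
Bracket: h₀ sin ϕ sin δ + cos ϕ cos δ sin h₀ = 3.1416×-0.99834×-0.15159 + 0.05756×0.98844×0.00000 = 0.475445 + 0.000000 = 0.475445.
Q̄ = (S_0/π) × [bracket] = (1361/π) × 0.475445 = 206.0 W/m².

Q̄ ≈ 206 W/m²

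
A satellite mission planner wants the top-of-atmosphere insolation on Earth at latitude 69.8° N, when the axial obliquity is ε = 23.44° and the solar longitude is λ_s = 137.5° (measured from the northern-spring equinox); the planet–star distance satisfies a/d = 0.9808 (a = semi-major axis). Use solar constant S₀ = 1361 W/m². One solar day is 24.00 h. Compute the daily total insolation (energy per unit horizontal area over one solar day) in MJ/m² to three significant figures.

Solar declination: sin δ = sin ε · sin λ_s = sin 23.44° × sin 137.5° = 0.26874, so δ = +15.589°.
cos H₀ = −tan(+69.8°) tan(+15.589°) = -0.7583, H₀ = 2.4315 rad.
Bracket: H₀ sin φ sin δ + cos φ cos δ sin H₀ = 2.4315×0.93849×0.26874 + 0.34530×0.96321×0.65189 = 0.613248 + 0.216816 = 0.830064.
Inverse-square distance factor (a/d)² = 0.9808² = 0.961969.
Q̄ = (S₀/π) × 0.961969 × [bracket] = (1361/π) × 0.961969 × 0.830064 = 345.92 W/m².
Daily total = Q̄ × 24.00 h × 3600 s/h = 345.92 × 24.00 × 3600 / 10⁶ = 29.89 MJ/m².

29.9 MJ/m²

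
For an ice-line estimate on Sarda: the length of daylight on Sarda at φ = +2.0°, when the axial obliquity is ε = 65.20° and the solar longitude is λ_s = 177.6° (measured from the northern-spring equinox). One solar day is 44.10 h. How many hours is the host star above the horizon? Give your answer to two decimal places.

22.07 h

Solar declination: sin δ = sin ε · sin λ_s = sin 65.20° × sin 177.6° = 0.03801, so δ = +2.179°.
cos H₀ = −tan φ · tan δ = −tan(+2.0°) × tan(+2.179°) = -0.0013, so H₀ = 1.5721 rad = 90.08°.
Daylight = 2H₀/(2π) × 44.10 h = (1.5721/π) × 44.10 = 22.07 h.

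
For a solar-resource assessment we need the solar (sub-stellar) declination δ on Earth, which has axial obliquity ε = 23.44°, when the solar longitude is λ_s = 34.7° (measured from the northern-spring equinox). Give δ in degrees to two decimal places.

δ = +13.09°

sin δ = sin ε · sin λ_s = sin 23.44° × sin 34.7° = 0.226453.
δ = arcsin(0.226453) = +13.09°.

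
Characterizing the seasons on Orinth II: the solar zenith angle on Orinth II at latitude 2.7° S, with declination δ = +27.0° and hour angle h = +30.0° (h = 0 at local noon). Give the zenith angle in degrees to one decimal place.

θ_z = 41.5°

cos θ_z = sin ϕ sin δ + cos ϕ cos δ cos h = -0.021386 + 0.770778 = 0.749392.
θ_z = arccos(0.749392) = 41.5°.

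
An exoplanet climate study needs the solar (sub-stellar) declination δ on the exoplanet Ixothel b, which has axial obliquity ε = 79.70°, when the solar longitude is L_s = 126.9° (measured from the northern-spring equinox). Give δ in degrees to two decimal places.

δ = +51.89°

sin δ = sin ε · sin L_s = sin 79.70° × sin 126.9° = 0.786798.
δ = arcsin(0.786798) = +51.89°.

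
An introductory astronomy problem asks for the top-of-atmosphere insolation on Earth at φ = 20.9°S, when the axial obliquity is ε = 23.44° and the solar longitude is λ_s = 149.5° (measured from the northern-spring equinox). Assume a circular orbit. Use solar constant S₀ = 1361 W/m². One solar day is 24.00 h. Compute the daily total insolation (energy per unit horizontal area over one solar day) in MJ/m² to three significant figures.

Solar declination: sin δ = sin ε · sin λ_s = sin 23.44° × sin 149.5° = 0.20189, so δ = +11.648°.
cos H₀ = −tan(-20.9°) tan(+11.648°) = 0.0787, H₀ = 1.4920 rad.
Bracket: H₀ sin φ sin δ + cos φ cos δ sin H₀ = 1.4920×-0.35674×0.20189 + 0.93420×0.97941×0.99690 = -0.107457 + 0.912128 = 0.804671.
Q̄ = (S₀/π) × [bracket] = (1361/π) × 0.804671 = 348.60 W/m².
Daily total = Q̄ × 24.00 h × 3600 s/h = 348.60 × 24.00 × 3600 / 10⁶ = 30.12 MJ/m².

30.1 MJ/m²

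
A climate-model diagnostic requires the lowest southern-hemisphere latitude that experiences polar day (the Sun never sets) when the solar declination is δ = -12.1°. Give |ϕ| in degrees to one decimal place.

Polar day requires cos h₀ = −tan ϕ tan δ ≤ −1, i.e. tan ϕ tan δ ≥ 1.
The boundary is |tan ϕ| · |tan δ| = 1, so |ϕ| = 90° − |δ| = 90° − 12.1° = 77.9° in the southern hemisphere.

|ϕ| = 77.9°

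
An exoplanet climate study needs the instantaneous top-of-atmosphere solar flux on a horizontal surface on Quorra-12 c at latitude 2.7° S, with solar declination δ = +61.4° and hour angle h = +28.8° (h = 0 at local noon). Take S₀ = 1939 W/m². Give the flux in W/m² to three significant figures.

732 W/m²

cos θ_z = sin φ sin δ + cos φ cos δ cos h = -0.041359 + 0.419015 = 0.377656.
Flux = S₀ · cos θ_z = 1939 × 0.377656 = 732.3 W/m².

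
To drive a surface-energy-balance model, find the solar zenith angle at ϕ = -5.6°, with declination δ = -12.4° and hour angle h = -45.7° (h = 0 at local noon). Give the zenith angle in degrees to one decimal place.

θ_z = 45.6°

cos θ_z = sin ϕ sin δ + cos ϕ cos δ cos h = 0.020954 + 0.678867 = 0.699821.
θ_z = arccos(0.699821) = 45.6°.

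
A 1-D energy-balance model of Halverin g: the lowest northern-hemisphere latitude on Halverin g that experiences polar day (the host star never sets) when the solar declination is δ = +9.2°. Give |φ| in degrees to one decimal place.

|φ| = 80.8°

Polar day requires cos H₀ = −tan φ tan δ ≤ −1, i.e. tan φ tan δ ≥ 1.
The boundary is |tan φ| · |tan δ| = 1, so |φ| = 90° − |δ| = 90° − 9.2° = 80.8° in the northern hemisphere.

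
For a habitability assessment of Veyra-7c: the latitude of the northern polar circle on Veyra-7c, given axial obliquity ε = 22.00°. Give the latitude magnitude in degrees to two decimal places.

The polar circle is the lowest latitude that experiences at least one full rotation of continuous daylight at the northern-summer solstice; it lies at |φ| = 90° − ε = 90° − 22.00° = 68.00°.

68.00°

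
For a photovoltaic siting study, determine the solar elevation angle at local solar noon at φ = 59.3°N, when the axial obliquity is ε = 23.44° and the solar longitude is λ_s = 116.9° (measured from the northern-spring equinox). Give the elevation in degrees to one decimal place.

51.5°

Solar declination: sin δ = sin ε · sin λ_s = sin 23.44° × sin 116.9° = 0.35475, so δ = +20.778°.
At local noon the hour angle is zero, so the zenith angle equals |φ − δ| = |+59.3° − (+20.778°)| = 38.522°.
Elevation = 90° − 38.522° = 51.5°.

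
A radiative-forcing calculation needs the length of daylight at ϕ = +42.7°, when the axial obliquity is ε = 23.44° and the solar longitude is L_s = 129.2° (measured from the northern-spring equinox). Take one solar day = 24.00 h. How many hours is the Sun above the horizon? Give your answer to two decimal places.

14.32 h

Solar declination: sin δ = sin ε · sin L_s = sin 23.44° × sin 129.2° = 0.30826, so δ = +17.955°.
cos h₀ = −tan ϕ · tan δ = −tan(+42.7°) × tan(+17.955°) = -0.2990, so h₀ = 1.8745 rad = 107.40°.
Daylight = 2h₀/(2π) × 24.00 h = (1.8745/π) × 24.00 = 14.32 h.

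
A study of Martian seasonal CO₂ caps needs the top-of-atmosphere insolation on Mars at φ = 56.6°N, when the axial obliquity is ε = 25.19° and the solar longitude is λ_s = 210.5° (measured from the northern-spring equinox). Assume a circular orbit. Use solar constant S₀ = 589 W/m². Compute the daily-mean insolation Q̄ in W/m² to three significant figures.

Q̄ ≈ 53.4 W/m²

Solar declination: sin δ = sin ε · sin λ_s = sin 25.19° × sin 210.5° = -0.21602, so δ = -12.475°.
cos H₀ = −tan(+56.6°) tan(-12.475°) = 0.3355, H₀ = 1.2286 rad.
Bracket: H₀ sin φ sin δ + cos φ cos δ sin H₀ = 1.2286×0.83485×-0.21602 + 0.55048×0.97639×0.94203 = -0.221571 + 0.506325 = 0.284754.
Q̄ = (S₀/π) × [bracket] = (589/π) × 0.284754 = 53.39 W/m².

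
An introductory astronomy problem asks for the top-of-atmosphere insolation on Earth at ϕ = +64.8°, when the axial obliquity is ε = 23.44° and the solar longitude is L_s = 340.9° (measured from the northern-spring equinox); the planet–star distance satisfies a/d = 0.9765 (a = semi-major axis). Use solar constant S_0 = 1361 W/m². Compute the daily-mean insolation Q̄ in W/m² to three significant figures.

Solar declination: sin δ = sin ε · sin L_s = sin 23.44° × sin 340.9° = -0.13016, so δ = -7.479°.
cos h₀ = −tan(+64.8°) tan(-7.479°) = 0.2790, h₀ = 1.2881 rad.
Bracket: h₀ sin ϕ sin δ + cos ϕ cos δ sin h₀ = 1.2881×0.90483×-0.13016 + 0.42578×0.99149×0.96030 = -0.151703 + 0.405397 = 0.253694.
Inverse-square distance factor (a/d)² = 0.9765² = 0.953552.
Q̄ = (S_0/π) × 0.953552 × [bracket] = (1361/π) × 0.953552 × 0.253694 = 104.8 W/m².

Q̄ ≈ 105 W/m²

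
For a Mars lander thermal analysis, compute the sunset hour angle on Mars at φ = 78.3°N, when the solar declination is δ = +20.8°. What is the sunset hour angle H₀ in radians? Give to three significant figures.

Sunrise equation: cos H₀ = −tan φ · tan δ = -1.8343 ≤ −1, so the Sun never sets (polar day) and H₀ = π.

H₀ = 3.14 rad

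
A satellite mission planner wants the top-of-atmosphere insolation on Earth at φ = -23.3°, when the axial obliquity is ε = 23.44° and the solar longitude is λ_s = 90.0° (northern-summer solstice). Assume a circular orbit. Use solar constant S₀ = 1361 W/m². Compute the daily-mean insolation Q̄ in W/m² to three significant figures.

Q̄ ≈ 264 W/m²

Solar declination: sin δ = sin ε · sin λ_s = sin 23.44° × sin 90.0° = 0.39779, so δ = +23.440°.
cos H₀ = −tan(-23.3°) tan(+23.440°) = 0.1867, H₀ = 1.3830 rad.
Bracket: H₀ sin φ sin δ + cos φ cos δ sin H₀ = 1.3830×-0.39555×0.39779 + 0.91845×0.91748×0.98241 = -0.217609 + 0.827837 = 0.610228.
Q̄ = (S₀/π) × [bracket] = (1361/π) × 0.610228 = 264.4 W/m².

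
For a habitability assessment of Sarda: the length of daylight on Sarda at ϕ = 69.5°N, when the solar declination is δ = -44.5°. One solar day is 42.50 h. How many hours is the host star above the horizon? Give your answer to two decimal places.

0.00 h

cos h₀ = −tan ϕ · tan δ = 2.6283 ≥ 1, so the host star never rises (polar night) and h₀ = 0.
Daylight = 2h₀/(2π) × 42.50 h = (0.0000/π) × 42.50 = 0.00 h.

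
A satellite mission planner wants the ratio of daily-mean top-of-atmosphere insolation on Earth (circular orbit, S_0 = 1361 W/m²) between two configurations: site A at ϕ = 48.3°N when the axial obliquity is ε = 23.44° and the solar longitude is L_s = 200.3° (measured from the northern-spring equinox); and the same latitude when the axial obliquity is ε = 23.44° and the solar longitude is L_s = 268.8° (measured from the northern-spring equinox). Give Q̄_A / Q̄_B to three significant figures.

Q̄_A / Q̄_B ≈ 2.32

— Configuration A (ϕ=+48.3°):
Solar declination: sin δ = sin ε · sin L_s = sin 23.44° × sin 200.3° = -0.13801, so δ = -7.933°.
cos h₀ = −tan(+48.3°) tan(-7.933°) = 0.1564, h₀ = 1.4138 rad.
Bracket: h₀ sin ϕ sin δ + cos ϕ cos δ sin h₀ = 1.4138×0.74664×-0.13801 + 0.66523×0.99043×0.98770 = -0.145683 + 0.650760 = 0.505077.
Q̄ = (S_0/π) × [bracket] = (1361/π) × 0.505077 = 218.81 W/m².
— Configuration B (ϕ=+48.3°):
Solar declination: sin δ = sin ε · sin L_s = sin 23.44° × sin 268.8° = -0.39770, so δ = -23.435°.
cos h₀ = −tan(+48.3°) tan(-23.435°) = 0.4865, h₀ = 1.0627 rad.
Bracket: h₀ sin ϕ sin δ + cos ϕ cos δ sin h₀ = 1.0627×0.74664×-0.39770 + 0.66523×0.91751×0.87368 = -0.315557 + 0.533255 = 0.217698.
Q̄ = (S_0/π) × [bracket] = (1361/π) × 0.217698 = 94.311 W/m².
Ratio Q̄_A / Q̄_B = 218.81 / 94.311 = 2.320.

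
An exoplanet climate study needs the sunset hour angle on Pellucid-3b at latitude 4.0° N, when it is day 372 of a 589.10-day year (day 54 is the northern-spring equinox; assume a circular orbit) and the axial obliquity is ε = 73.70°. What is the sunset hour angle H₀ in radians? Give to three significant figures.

Solar longitude: λ_s = 360° × (372 − 54)/589.10 = 194.330°.
sin δ = sin 73.70° × sin 194.330° = -0.23756, so δ = -13.743°.
cos H₀ = −tan φ · tan δ = −tan(+4.0°) × tan(-13.743°) = 0.0171, so H₀ = 1.5537 rad = 89.02°.

H₀ = 1.55 rad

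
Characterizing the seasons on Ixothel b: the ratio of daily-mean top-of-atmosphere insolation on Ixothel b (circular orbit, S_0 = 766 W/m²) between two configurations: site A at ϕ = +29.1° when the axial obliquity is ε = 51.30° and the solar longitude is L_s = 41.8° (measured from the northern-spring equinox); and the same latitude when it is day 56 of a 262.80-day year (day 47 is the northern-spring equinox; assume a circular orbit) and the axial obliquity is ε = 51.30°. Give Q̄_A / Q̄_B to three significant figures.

— Configuration A (ϕ=+29.1°):
Solar declination: sin δ = sin ε · sin L_s = sin 51.30° × sin 41.8° = 0.52018, so δ = +31.344°.
cos h₀ = −tan(+29.1°) tan(+31.344°) = -0.3390, h₀ = 1.9167 rad.
Bracket: h₀ sin ϕ sin δ + cos ϕ cos δ sin h₀ = 1.9167×0.48634×0.52018 + 0.87377×0.85406×0.94078 = 0.484895 + 0.702059 = 1.186954.
Q̄ = (S_0/π) × [bracket] = (766/π) × 1.186954 = 289.41 W/m².
— Configuration B (ϕ=+29.1°):
Solar longitude: L_s = 360° × (56 − 47)/262.80 = 12.329°.
sin δ = sin 51.30° × sin 12.329° = 0.16664, so δ = +9.592°.
cos h₀ = −tan(+29.1°) tan(+9.592°) = -0.0941, h₀ = 1.6650 rad.
Bracket: h₀ sin ϕ sin δ + cos ϕ cos δ sin h₀ = 1.6650×0.48634×0.16664 + 0.87377×0.98602×0.99557 = 0.134938 + 0.857738 = 0.992676.
Q̄ = (S_0/π) × [bracket] = (766/π) × 0.992676 = 242.04 W/m².
Ratio Q̄_A / Q̄_B = 289.41 / 242.04 = 1.196.

Q̄_A / Q̄_B ≈ 1.20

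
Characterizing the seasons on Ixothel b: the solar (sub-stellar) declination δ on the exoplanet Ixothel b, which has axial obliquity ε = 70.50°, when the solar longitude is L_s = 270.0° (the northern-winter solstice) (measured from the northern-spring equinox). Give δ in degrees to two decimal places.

sin δ = sin ε · sin L_s = sin 70.50° × sin 270.0° = -0.942641.
δ = arcsin(-0.942641) = -70.50°.

δ = -70.50°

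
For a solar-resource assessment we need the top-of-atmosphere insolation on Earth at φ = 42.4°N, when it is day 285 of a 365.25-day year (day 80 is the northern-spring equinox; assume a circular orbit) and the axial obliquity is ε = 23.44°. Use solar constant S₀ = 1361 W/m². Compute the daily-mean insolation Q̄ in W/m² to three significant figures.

Solar longitude: λ_s = 360° × (285 − 80)/365.25 = 202.053°.
sin δ = sin 23.44° × sin 202.053° = -0.14936, so δ = -8.590°.
cos H₀ = −tan(+42.4°) tan(-8.590°) = 0.1379, H₀ = 1.4324 rad.
Bracket: H₀ sin φ sin δ + cos φ cos δ sin H₀ = 1.4324×0.67430×-0.14936 + 0.73846×0.98878×0.99044 = -0.144262 + 0.723194 = 0.578932.
Q̄ = (S₀/π) × [bracket] = (1361/π) × 0.578932 = 250.8 W/m².

Q̄ ≈ 251 W/m²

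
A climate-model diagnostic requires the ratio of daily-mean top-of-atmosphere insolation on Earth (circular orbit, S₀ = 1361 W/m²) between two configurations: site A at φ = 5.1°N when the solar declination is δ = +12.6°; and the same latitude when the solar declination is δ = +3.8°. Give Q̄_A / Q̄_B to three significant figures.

— Configuration A (φ=+5.1°):
cos H₀ = −tan(+5.1°) tan(+12.600°) = -0.0199, H₀ = 1.5907 rad.
Bracket: H₀ sin φ sin δ + cos φ cos δ sin H₀ = 1.5907×0.08889×0.21814 + 0.99604×0.97592×0.99980 = 0.030844 + 0.971861 = 1.002705.
Q̄ = (S₀/π) × [bracket] = (1361/π) × 1.002705 = 434.39 W/m².
— Configuration B (φ=+5.1°):
cos H₀ = −tan(+5.1°) tan(+3.800°) = -0.0059, H₀ = 1.5767 rad.
Bracket: H₀ sin φ sin δ + cos φ cos δ sin H₀ = 1.5767×0.08889×0.06627 + 0.99604×0.99780×0.99998 = 0.009288 + 0.993829 = 1.003117.
Q̄ = (S₀/π) × [bracket] = (1361/π) × 1.003117 = 434.57 W/m².
Ratio Q̄_A / Q̄_B = 434.39 / 434.57 = 0.9996.

Q̄_A / Q̄_B ≈ 1.00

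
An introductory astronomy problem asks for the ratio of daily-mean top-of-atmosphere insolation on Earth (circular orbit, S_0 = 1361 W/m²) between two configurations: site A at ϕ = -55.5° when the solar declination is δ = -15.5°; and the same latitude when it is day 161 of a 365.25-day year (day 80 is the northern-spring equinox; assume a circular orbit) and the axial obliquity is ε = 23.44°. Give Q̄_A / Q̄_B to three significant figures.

Q̄_A / Q̄_B ≈ 7.95

— Configuration A (ϕ=-55.5°):
cos h₀ = −tan(-55.5°) tan(-15.500°) = -0.4035, h₀ = 1.9861 rad.
Bracket: h₀ sin ϕ sin δ + cos ϕ cos δ sin h₀ = 1.9861×-0.82413×-0.26724 + 0.56641×0.96363×0.91498 = 0.437420 + 0.499405 = 0.936825.
Q̄ = (S_0/π) × [bracket] = (1361/π) × 0.936825 = 405.85 W/m².
— Configuration B (ϕ=-55.5°):
Solar longitude: L_s = 360° × (161 − 80)/365.25 = 79.836°.
sin δ = sin 23.44° × sin 79.836° = 0.39155, so δ = +23.051°.
cos h₀ = −tan(-55.5°) tan(+23.051°) = 0.6191, h₀ = 0.9032 rad.
Bracket: h₀ sin ϕ sin δ + cos ϕ cos δ sin h₀ = 0.9032×-0.82413×0.39155 + 0.56641×0.92016×0.78528 = -0.291452 + 0.409278 = 0.117826.
Q̄ = (S_0/π) × [bracket] = (1361/π) × 0.117826 = 51.045 W/m².
Ratio Q̄_A / Q̄_B = 405.85 / 51.045 = 7.951.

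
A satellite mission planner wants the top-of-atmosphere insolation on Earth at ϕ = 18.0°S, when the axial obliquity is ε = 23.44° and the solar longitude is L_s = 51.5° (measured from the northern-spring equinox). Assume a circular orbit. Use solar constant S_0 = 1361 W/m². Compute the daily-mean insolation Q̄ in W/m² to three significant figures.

Solar declination: sin δ = sin ε · sin L_s = sin 23.44° × sin 51.5° = 0.31131, so δ = +18.138°.
cos h₀ = −tan(-18.0°) tan(+18.138°) = 0.1064, h₀ = 1.4642 rad.
Bracket: h₀ sin ϕ sin δ + cos ϕ cos δ sin h₀ = 1.4642×-0.30902×0.31131 + 0.95106×0.95031×0.99432 = -0.140858 + 0.898668 = 0.757810.
Q̄ = (S_0/π) × [bracket] = (1361/π) × 0.757810 = 328.3 W/m².

Q̄ ≈ 328 W/m²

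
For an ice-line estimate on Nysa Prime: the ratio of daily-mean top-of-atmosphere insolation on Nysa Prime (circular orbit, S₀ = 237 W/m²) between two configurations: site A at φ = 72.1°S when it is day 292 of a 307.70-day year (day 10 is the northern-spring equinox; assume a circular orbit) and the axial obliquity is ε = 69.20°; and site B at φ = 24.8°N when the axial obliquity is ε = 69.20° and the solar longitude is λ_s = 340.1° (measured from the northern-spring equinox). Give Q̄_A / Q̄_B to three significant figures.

Q̄_A / Q̄_B ≈ 2.12

— Configuration A (φ=-72.1°):
Solar longitude: λ_s = 360° × (292 − 10)/307.70 = 329.932°.
sin δ = sin 69.20° × sin 329.932° = -0.46838, so δ = -27.929°.
cos H₀ = −tan(-72.1°) tan(-27.929°) = -1.6413 ≤ −1 ⇒ polar day, H₀ = π.
Bracket: H₀ sin φ sin δ + cos φ cos δ sin H₀ = 3.1416×-0.95159×-0.46838 + 0.30736×0.88353×0.00000 = 1.400229 + 0.000000 = 1.400229.
Q̄ = (S₀/π) × [bracket] = (237/π) × 1.400229 = 105.63 W/m².
— Configuration B (φ=+24.8°):
Solar declination: sin δ = sin ε · sin λ_s = sin 69.20° × sin 340.1° = -0.31820, so δ = -18.554°.
cos H₀ = −tan(+24.8°) tan(-18.554°) = 0.1551, H₀ = 1.4151 rad.
Bracket: H₀ sin φ sin δ + cos φ cos δ sin H₀ = 1.4151×0.41945×-0.31820 + 0.90778×0.94803×0.98790 = -0.188872 + 0.850189 = 0.661317.
Q̄ = (S₀/π) × [bracket] = (237/π) × 0.661317 = 49.889 W/m².
Ratio Q̄_A / Q̄_B = 105.63 / 49.889 = 2.117.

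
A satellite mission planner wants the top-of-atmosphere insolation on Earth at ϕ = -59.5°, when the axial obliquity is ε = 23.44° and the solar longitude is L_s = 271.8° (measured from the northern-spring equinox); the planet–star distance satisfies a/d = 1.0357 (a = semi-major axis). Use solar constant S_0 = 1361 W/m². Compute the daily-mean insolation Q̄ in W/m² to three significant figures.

Q̄ ≈ 528 W/m²

Solar declination: sin δ = sin ε · sin L_s = sin 23.44° × sin 271.8° = -0.39759, so δ = -23.428°.
cos h₀ = −tan(-59.5°) tan(-23.428°) = -0.7356, h₀ = 2.3974 rad.
Bracket: h₀ sin ϕ sin δ + cos ϕ cos δ sin h₀ = 2.3974×-0.86163×-0.39759 + 0.50754×0.91756×0.67739 = 0.821290 + 0.315459 = 1.136749.
Inverse-square distance factor (a/d)² = 1.0357² = 1.072674.
Q̄ = (S_0/π) × 1.072674 × [bracket] = (1361/π) × 1.072674 × 1.136749 = 528.3 W/m².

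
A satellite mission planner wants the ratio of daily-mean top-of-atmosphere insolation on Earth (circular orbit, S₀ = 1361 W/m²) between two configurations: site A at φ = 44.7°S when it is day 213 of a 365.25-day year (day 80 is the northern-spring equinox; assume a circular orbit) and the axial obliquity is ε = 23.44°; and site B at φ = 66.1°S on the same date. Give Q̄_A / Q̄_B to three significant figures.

— Configuration A (φ=-44.7°):
Solar longitude: λ_s = 360° × (213 − 80)/365.25 = 131.088°.
sin δ = sin 23.44° × sin 131.088° = 0.29981, so δ = +17.446°.
cos H₀ = −tan(-44.7°) tan(+17.446°) = 0.3110, H₀ = 1.2546 rad.
Bracket: H₀ sin φ sin δ + cos φ cos δ sin H₀ = 1.2546×-0.70339×0.29981 + 0.71080×0.95400×0.95041 = -0.264574 + 0.644476 = 0.379902.
Q̄ = (S₀/π) × [bracket] = (1361/π) × 0.379902 = 164.58 W/m².
— Configuration B (φ=-66.1°):
cos H₀ = −tan(-66.1°) tan(+17.446°) = 0.7092, H₀ = 0.7824 rad.
Bracket: H₀ sin φ sin δ + cos φ cos δ sin H₀ = 0.7824×-0.91425×0.29981 + 0.40514×0.95400×0.70502 = -0.214457 + 0.272493 = 0.058036.
Q̄ = (S₀/π) × [bracket] = (1361/π) × 0.058036 = 25.142 W/m².
Ratio Q̄_A / Q̄_B = 164.58 / 25.142 = 6.546.

Q̄_A / Q̄_B ≈ 6.55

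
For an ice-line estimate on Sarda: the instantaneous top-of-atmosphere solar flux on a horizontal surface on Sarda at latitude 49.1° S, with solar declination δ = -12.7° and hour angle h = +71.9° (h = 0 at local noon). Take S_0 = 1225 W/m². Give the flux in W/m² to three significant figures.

cos θ_z = sin ϕ sin δ + cos ϕ cos δ cos h = 0.166172 + 0.198436 = 0.364608.
Flux = S_0 · cos θ_z = 1225 × 0.364608 = 446.6 W/m².

447 W/m²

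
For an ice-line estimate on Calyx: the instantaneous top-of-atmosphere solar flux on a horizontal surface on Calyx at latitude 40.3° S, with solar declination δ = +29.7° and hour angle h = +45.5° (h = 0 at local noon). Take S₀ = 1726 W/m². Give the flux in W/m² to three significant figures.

cos θ_z = sin φ sin δ + cos φ cos δ cos h = -0.320458 + 0.464337 = 0.143879.
Flux = S₀ · cos θ_z = 1726 × 0.143879 = 248.3 W/m².

248 W/m²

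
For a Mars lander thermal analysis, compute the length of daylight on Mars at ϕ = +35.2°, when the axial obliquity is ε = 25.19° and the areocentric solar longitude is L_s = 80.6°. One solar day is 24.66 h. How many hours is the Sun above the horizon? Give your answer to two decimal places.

sin δ = sin 25.19° × sin 80.6° = 0.41991, so δ = +24.829°.
cos h₀ = −tan ϕ · tan δ = −tan(+35.2°) × tan(+24.829°) = -0.3264, so h₀ = 1.9033 rad = 109.05°.
Daylight = 2h₀/(2π) × 24.66 h = (1.9033/π) × 24.66 = 14.94 h.

14.94 h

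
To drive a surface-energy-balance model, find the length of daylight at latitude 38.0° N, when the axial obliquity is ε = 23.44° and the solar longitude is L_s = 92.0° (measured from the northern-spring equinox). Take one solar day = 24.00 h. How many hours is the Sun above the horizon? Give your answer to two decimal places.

14.64 h

Solar declination: sin δ = sin ε · sin L_s = sin 23.44° × sin 92.0° = 0.39755, so δ = +23.425°.
cos h₀ = −tan ϕ · tan δ = −tan(+38.0°) × tan(+23.425°) = -0.3385, so h₀ = 1.9161 rad = 109.79°.
Daylight = 2h₀/(2π) × 24.00 h = (1.9161/π) × 24.00 = 14.64 h.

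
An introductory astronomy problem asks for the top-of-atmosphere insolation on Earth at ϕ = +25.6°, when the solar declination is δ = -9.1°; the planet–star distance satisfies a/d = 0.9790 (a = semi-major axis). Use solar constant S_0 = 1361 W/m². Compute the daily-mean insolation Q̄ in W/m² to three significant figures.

cos h₀ = −tan(+25.6°) tan(-9.100°) = 0.0767, h₀ = 1.4940 rad.
Bracket: h₀ sin ϕ sin δ + cos ϕ cos δ sin h₀ = 1.4940×0.43209×-0.15816 + 0.90183×0.98741×0.99705 = -0.102099 + 0.887849 = 0.785750.
Inverse-square distance factor (a/d)² = 0.9790² = 0.958441.
Q̄ = (S_0/π) × 0.958441 × [bracket] = (1361/π) × 0.958441 × 0.785750 = 326.3 W/m².

Q̄ ≈ 326 W/m²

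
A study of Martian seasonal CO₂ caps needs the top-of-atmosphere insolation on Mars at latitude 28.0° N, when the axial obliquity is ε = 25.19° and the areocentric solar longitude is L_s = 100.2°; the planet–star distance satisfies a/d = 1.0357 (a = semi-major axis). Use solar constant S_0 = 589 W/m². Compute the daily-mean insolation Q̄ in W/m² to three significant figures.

Q̄ ≈ 228 W/m²

sin δ = sin 25.19° × sin 100.2° = 0.41889, so δ = +24.765°.
cos h₀ = −tan(+28.0°) tan(+24.765°) = -0.2453, h₀ = 1.8186 rad.
Bracket: h₀ sin ϕ sin δ + cos ϕ cos δ sin h₀ = 1.8186×0.46947×0.41889 + 0.88295×0.90803×0.96945 = 0.357639 + 0.777252 = 1.134891.
Inverse-square distance factor (a/d)² = 1.0357² = 1.072674.
Q̄ = (S_0/π) × 1.072674 × [bracket] = (589/π) × 1.072674 × 1.134891 = 228.2 W/m².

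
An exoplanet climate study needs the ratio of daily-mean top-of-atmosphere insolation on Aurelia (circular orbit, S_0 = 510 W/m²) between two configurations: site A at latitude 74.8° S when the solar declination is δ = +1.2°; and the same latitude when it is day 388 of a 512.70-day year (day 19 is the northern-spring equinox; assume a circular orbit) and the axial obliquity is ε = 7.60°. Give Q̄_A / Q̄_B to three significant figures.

Q̄_A / Q̄_B ≈ 0.474

— Configuration A (ϕ=-74.8°):
cos h₀ = −tan(-74.8°) tan(+1.200°) = 0.0771, h₀ = 1.4936 rad.
Bracket: h₀ sin ϕ sin δ + cos ϕ cos δ sin h₀ = 1.4936×-0.96502×0.02094 + 0.26219×0.99978×0.99702 = -0.030182 + 0.261351 = 0.231169.
Q̄ = (S_0/π) × [bracket] = (510/π) × 0.231169 = 37.528 W/m².
— Configuration B (ϕ=-74.8°):
Solar longitude: L_s = 360° × (388 − 19)/512.70 = 259.099°.
sin δ = sin 7.60° × sin 259.099° = -0.12987, so δ = -7.462°.
cos h₀ = −tan(-74.8°) tan(-7.462°) = -0.4821, h₀ = 2.0738 rad.
Bracket: h₀ sin ϕ sin δ + cos ϕ cos δ sin h₀ = 2.0738×-0.96502×-0.12987 + 0.26219×0.99153×0.87613 = 0.259903 + 0.227767 = 0.487670.
Q̄ = (S_0/π) × [bracket] = (510/π) × 0.487670 = 79.167 W/m².
Ratio Q̄_A / Q̄_B = 37.528 / 79.167 = 0.4740.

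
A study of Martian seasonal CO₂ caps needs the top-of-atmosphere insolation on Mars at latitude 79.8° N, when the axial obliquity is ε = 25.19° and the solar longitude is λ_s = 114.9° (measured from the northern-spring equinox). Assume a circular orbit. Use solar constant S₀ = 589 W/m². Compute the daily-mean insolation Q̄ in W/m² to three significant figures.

Solar declination: sin δ = sin ε · sin λ_s = sin 25.19° × sin 114.9° = 0.38606, so δ = +22.709°.
cos H₀ = −tan(+79.8°) tan(+22.709°) = -2.3259 ≤ −1 ⇒ polar day, H₀ = π.
Bracket: H₀ sin φ sin δ + cos φ cos δ sin H₀ = 3.1416×0.98420×0.38606 + 0.17708×0.92247×0.00000 = 1.193683 + 0.000000 = 1.193683.
Q̄ = (S₀/π) × [bracket] = (589/π) × 1.193683 = 223.8 W/m².

Q̄ ≈ 224 W/m²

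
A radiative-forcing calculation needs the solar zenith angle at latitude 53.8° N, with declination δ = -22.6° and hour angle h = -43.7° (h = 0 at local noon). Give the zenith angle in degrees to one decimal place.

θ_z = 85.2°

cos θ_z = sin φ sin δ + cos φ cos δ cos h = -0.310111 + 0.394200 = 0.084089.
θ_z = arccos(0.084089) = 85.2°.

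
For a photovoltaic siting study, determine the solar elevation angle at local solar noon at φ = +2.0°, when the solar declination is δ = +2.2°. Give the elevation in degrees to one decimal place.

89.8°

At local noon the hour angle is zero, so the zenith angle equals |φ − δ| = |+2.0° − (+2.200°)| = 0.200°.
Elevation = 90° − 0.200° = 89.8°.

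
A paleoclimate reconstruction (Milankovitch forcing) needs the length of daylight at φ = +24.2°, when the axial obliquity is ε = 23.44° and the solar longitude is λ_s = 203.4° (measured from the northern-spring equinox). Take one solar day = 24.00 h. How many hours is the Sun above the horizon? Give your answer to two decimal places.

Solar declination: sin δ = sin ε · sin λ_s = sin 23.44° × sin 203.4° = -0.15798, so δ = -9.090°.
cos H₀ = −tan φ · tan δ = −tan(+24.2°) × tan(-9.090°) = 0.0719, so H₀ = 1.4988 rad = 85.88°.
Daylight = 2H₀/(2π) × 24.00 h = (1.4988/π) × 24.00 = 11.45 h.

11.45 h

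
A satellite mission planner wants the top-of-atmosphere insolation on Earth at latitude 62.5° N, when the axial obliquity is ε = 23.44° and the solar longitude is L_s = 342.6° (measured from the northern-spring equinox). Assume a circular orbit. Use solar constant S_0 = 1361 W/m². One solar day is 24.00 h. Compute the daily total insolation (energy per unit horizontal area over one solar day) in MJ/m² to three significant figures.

Solar declination: sin δ = sin ε · sin L_s = sin 23.44° × sin 342.6° = -0.11895, so δ = -6.832°.
cos h₀ = −tan(+62.5°) tan(-6.832°) = 0.2301, h₀ = 1.3386 rad.
Bracket: h₀ sin ϕ sin δ + cos ϕ cos δ sin h₀ = 1.3386×0.88701×-0.11895 + 0.46175×0.99290×0.97316 = -0.141235 + 0.446166 = 0.304931.
Q̄ = (S_0/π) × [bracket] = (1361/π) × 0.304931 = 132.10 W/m².
Daily total = Q̄ × 24.00 h × 3600 s/h = 132.10 × 24.00 × 3600 / 10⁶ = 11.41 MJ/m².

11.4 MJ/m²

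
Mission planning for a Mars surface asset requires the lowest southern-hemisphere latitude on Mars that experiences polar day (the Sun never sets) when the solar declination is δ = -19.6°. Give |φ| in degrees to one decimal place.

|φ| = 70.4°

Polar day requires cos H₀ = −tan φ tan δ ≤ −1, i.e. tan φ tan δ ≥ 1.
The boundary is |tan φ| · |tan δ| = 1, so |φ| = 90° − |δ| = 90° − 19.6° = 70.4° in the southern hemisphere.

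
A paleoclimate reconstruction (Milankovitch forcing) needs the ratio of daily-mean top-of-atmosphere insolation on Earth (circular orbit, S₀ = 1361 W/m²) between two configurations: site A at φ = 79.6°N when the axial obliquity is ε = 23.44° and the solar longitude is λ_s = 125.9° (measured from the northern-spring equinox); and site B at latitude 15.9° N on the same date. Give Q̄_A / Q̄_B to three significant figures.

Q̄_A / Q̄_B ≈ 0.945

— Configuration A (φ=+79.6°):
Solar declination: sin δ = sin ε · sin λ_s = sin 23.44° × sin 125.9° = 0.32223, so δ = +18.798°.
cos H₀ = −tan(+79.6°) tan(+18.798°) = -1.8546 ≤ −1 ⇒ polar day, H₀ = π.
Bracket: H₀ sin φ sin δ + cos φ cos δ sin H₀ = 3.1416×0.98357×0.32223 + 0.18052×0.94666×0.00000 = 0.995685 + 0.000000 = 0.995685.
Q̄ = (S₀/π) × [bracket] = (1361/π) × 0.995685 = 431.35 W/m².
— Configuration B (φ=+15.9°):
cos H₀ = −tan(+15.9°) tan(+18.798°) = -0.0970, H₀ = 1.6679 rad.
Bracket: H₀ sin φ sin δ + cos φ cos δ sin H₀ = 1.6679×0.27396×0.32223 + 0.96174×0.94666×0.99529 = 0.147239 + 0.906153 = 1.053392.
Q̄ = (S₀/π) × [bracket] = (1361/π) × 1.053392 = 456.35 W/m².
Ratio Q̄_A / Q̄_B = 431.35 / 456.35 = 0.9452.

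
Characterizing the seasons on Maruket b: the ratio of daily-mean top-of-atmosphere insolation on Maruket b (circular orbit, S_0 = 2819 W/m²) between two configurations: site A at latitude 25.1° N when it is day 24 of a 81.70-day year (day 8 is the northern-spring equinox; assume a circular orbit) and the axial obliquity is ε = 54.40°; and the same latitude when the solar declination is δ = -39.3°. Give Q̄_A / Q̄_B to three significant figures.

— Configuration A (ϕ=+25.1°):
Solar longitude: L_s = 360° × (24 − 8)/81.70 = 70.502°.
sin δ = sin 54.40° × sin 70.502° = 0.76647, so δ = +50.038°.
cos h₀ = −tan(+25.1°) tan(+50.038°) = -0.5590, h₀ = 2.1640 rad.
Bracket: h₀ sin ϕ sin δ + cos ϕ cos δ sin h₀ = 2.1640×0.42420×0.76647 + 0.90557×0.64228×0.82916 = 0.703596 + 0.482264 = 1.185860.
Q̄ = (S_0/π) × [bracket] = (2819/π) × 1.185860 = 1064.1 W/m².
— Configuration B (ϕ=+25.1°):
cos h₀ = −tan(+25.1°) tan(-39.300°) = 0.3834, h₀ = 1.1773 rad.
Bracket: h₀ sin ϕ sin δ + cos ϕ cos δ sin h₀ = 1.1773×0.42420×-0.63338 + 0.90557×0.77384×0.92358 = -0.316317 + 0.647214 = 0.330897.
Q̄ = (S_0/π) × [bracket] = (2819/π) × 0.330897 = 296.92 W/m².
Ratio Q̄_A / Q̄_B = 1064.1 / 296.92 = 3.584.

Q̄_A / Q̄_B ≈ 3.58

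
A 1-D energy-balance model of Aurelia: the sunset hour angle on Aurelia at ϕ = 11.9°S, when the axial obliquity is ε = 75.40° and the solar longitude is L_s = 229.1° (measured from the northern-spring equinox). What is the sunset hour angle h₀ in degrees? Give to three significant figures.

h₀ = 103°

Solar declination: sin δ = sin ε · sin L_s = sin 75.40° × sin 229.1° = -0.73145, so δ = -47.008°.
cos h₀ = −tan ϕ · tan δ = −tan(-11.9°) × tan(-47.008°) = -0.2260, so h₀ = 1.7988 rad = 103.06°.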